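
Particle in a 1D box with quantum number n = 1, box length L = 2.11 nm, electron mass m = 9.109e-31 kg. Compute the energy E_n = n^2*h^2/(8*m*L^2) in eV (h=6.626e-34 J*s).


E = n^2 * h^2 / (8 * m * L^2)
= 1^2 * (6.626e-34)^2 / (8 * 9.109e-31 * (2.11e-9)^2)
= 1 * 4.3904e-67 / (8 * 9.109e-31 * 4.4521e-18)
= 1.3532e-20 J
= 0.0845 eV

0.0845


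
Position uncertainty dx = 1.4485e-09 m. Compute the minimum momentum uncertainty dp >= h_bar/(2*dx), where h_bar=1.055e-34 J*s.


dp = h_bar / (2 * dx)
= 1.055e-34 / (2 * 1.4485e-09)
= 1.055e-34 / 2.8970e-09
= 3.6417e-26 kg*m/s

3.6417e-26


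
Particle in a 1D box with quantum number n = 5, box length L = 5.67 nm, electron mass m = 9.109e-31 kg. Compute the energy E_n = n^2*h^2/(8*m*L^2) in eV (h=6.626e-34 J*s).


E = n^2 * h^2 / (8 * m * L^2)
= 5^2 * (6.626e-34)^2 / (8 * 9.109e-31 * (5.67e-9)^2)
= 25 * 4.3904e-67 / (8 * 9.109e-31 * 3.2149e-17)
= 4.6851e-20 J
= 0.2925 eV

0.2925


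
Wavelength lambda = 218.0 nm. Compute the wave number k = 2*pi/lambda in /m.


k = 2 * pi / lambda
= 6.2832 / (218.0e-9)
= 6.2832 / 2.1800e-07
= 2.8822e+07 /m

2.8822e+07


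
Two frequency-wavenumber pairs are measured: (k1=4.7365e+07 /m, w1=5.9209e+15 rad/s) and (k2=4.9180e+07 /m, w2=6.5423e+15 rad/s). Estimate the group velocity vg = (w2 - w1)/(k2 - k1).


vg = (w2 - w1) / (k2 - k1)
= (6.5423e+15 - 5.9209e+15) / (4.9180e+07 - 4.7365e+07)
= 6.2140e+14 / 1.8150e+06
= 3.4237e+08 m/s

3.4237e+08


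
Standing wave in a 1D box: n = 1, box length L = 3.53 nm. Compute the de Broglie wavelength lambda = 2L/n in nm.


lambda = 2L / n
= 2 * 3.53 / 1
= 7.06 / 1
= 7.06 nm

7.06


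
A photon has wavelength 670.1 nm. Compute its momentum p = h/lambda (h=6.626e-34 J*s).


p = h / lambda
= 6.626e-34 / (670.1e-9)
= 6.626e-34 / 6.7010e-07
= 9.8881e-28 kg*m/s

9.8881e-28


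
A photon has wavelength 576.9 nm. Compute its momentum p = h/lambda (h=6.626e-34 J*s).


p = h / lambda
= 6.626e-34 / (576.9e-9)
= 6.626e-34 / 5.7690e-07
= 1.1486e-27 kg*m/s

1.1486e-27


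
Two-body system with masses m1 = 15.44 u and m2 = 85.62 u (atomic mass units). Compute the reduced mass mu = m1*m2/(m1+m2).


mu = m1 * m2 / (m1 + m2)
= 15.44 * 85.62 / (15.44 + 85.62)
= 1321.9728 / 101.06
= 13.0811 u

13.0811


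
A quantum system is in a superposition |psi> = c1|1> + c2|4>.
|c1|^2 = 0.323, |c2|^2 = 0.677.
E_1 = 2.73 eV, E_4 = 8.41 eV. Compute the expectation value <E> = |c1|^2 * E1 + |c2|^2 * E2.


<E> = |c1|^2 * E1 + |c2|^2 * E2
= 0.323 * 2.73 + 0.677 * 8.41
= 0.8818 + 5.6936
= 6.5754 eV

6.5754


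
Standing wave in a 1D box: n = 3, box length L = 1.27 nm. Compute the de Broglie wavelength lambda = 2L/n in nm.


lambda = 2L / n
= 2 * 1.27 / 3
= 2.54 / 3
= 0.8467 nm

0.8467


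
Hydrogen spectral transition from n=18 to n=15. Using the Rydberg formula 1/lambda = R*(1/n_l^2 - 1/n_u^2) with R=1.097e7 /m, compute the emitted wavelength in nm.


1/lambda = R * (1/n_l^2 - 1/n_u^2)
= 1.097e7 * (1/15^2 - 1/18^2)
= 1.097e7 * (0.004444 - 0.003086)
= 1.097e7 * 0.001358
= 1.4898e+04 /m
lambda = 1 / 1.4898e+04 = 67125.2175 nm

67125.2175


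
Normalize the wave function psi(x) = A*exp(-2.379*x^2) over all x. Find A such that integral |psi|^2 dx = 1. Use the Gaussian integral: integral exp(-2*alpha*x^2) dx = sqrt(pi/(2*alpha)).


integral |psi|^2 dx = A^2 * sqrt(pi/(2*alpha)) = 1
A^2 = sqrt(2*alpha/pi)
= sqrt(2 * 2.379 / pi)
= 1.230658
A = sqrt(1.230658)
= 1.1094

1.1094


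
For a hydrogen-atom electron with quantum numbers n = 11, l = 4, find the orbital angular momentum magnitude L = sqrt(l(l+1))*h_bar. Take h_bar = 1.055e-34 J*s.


L = sqrt(l*(l+1)) * h_bar
= sqrt(4 * 5) * 1.055e-34
= sqrt(20) * 1.055e-34
= 4.4721 * 1.055e-34
= 4.7181e-34 J*s

4.7181e-34


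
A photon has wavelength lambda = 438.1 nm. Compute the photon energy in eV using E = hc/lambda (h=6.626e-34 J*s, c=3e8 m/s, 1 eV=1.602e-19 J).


E = hc / lambda
= (6.626e-34)(3e8) / (438.1e-9)
= 1.9878e-25 / 4.3810e-07
= 4.5373e-19 J
Converting to eV: 4.5373e-19 / 1.602e-19
= 2.8323 eV

2.8323


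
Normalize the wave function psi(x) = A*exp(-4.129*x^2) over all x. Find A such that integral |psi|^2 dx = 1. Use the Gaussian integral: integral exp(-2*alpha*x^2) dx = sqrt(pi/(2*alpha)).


integral |psi|^2 dx = A^2 * sqrt(pi/(2*alpha)) = 1
A^2 = sqrt(2*alpha/pi)
= sqrt(2 * 4.129 / pi)
= 1.621297
A = sqrt(1.621297)
= 1.2733

1.2733


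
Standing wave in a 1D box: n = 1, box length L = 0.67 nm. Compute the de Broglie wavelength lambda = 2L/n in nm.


lambda = 2L / n
= 2 * 0.67 / 1
= 1.34 / 1
= 1.34 nm

1.34


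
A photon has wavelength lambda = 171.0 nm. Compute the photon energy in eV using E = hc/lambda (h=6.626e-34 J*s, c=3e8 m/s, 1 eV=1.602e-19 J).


E = hc / lambda
= (6.626e-34)(3e8) / (171.0e-9)
= 1.9878e-25 / 1.7100e-07
= 1.1625e-18 J
Converting to eV: 1.1625e-18 / 1.602e-19
= 7.2563 eV

7.2563


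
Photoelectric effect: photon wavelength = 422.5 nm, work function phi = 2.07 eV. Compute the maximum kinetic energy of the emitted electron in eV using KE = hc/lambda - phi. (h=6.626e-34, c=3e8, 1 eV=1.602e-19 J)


E_photon = hc / lambda
= (6.626e-34)(3e8) / (422.5e-9)
= 4.7049e-19 J
= 2.9369 eV
KE = E_photon - phi
= 2.9369 - 2.07
= 0.8669 eV

0.8669


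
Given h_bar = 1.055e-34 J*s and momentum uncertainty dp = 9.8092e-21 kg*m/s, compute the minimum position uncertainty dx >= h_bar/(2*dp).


dx = h_bar / (2 * dp)
= 1.055e-34 / (2 * 9.8092e-21)
= 1.055e-34 / 1.9618e-20
= 5.3776e-15 m

5.3776e-15


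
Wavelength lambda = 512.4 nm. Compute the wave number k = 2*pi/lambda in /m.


k = 2 * pi / lambda
= 6.2832 / (512.4e-9)
= 6.2832 / 5.1240e-07
= 1.2262e+07 /m

1.2262e+07


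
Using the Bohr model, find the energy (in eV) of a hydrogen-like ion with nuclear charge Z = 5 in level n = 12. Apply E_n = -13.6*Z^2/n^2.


E_n = -13.6 * Z^2 / n^2
= -13.6 * 5^2 / 12^2
= -13.6 * 25 / 144
= -2.3611 eV

-2.3611


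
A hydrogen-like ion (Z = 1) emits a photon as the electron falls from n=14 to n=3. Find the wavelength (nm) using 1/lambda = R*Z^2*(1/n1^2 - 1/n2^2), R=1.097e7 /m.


1/lambda = R * Z^2 * (1/n1^2 - 1/n2^2)
= 1.097e7 * 1^2 * (1/3^2 - 1/14^2)
= 1.097e7 * 1 * (0.111111 - 0.005102)
= 1.1629e+06 /m
lambda = 1 / 1.1629e+06
= 859.9047 nm

859.9047


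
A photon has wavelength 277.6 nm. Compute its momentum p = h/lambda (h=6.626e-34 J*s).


p = h / lambda
= 6.626e-34 / (277.6e-9)
= 6.626e-34 / 2.7760e-07
= 2.3869e-27 kg*m/s

2.3869e-27


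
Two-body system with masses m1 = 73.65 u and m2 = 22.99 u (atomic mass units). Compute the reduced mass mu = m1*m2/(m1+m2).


mu = m1 * m2 / (m1 + m2)
= 73.65 * 22.99 / (73.65 + 22.99)
= 1693.2135 / 96.64
= 17.5208 u

17.5208


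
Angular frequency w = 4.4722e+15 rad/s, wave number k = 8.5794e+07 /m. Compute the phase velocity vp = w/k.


vp = w / k
= 4.4722e+15 / 8.5794e+07
= 5.2127e+07 m/s

5.2127e+07


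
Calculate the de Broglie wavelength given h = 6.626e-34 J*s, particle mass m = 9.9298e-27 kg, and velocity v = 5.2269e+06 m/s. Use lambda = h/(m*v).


lambda = h / (m * v)
= 6.626e-34 / (9.9298e-27 * 5.2269e+06)
= 6.626e-34 / 5.1902e-20
= 1.2766e-14 m

1.2766e-14


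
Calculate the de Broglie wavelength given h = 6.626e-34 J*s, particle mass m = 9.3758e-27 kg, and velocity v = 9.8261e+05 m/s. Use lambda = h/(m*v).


lambda = h / (m * v)
= 6.626e-34 / (9.3758e-27 * 9.8261e+05)
= 6.626e-34 / 9.2128e-21
= 7.1922e-14 m

7.1922e-14


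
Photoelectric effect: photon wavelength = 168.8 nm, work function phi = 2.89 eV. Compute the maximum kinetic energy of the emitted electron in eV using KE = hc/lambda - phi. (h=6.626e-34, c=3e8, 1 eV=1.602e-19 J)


E_photon = hc / lambda
= (6.626e-34)(3e8) / (168.8e-9)
= 1.1776e-18 J
= 7.3509 eV
KE = E_photon - phi
= 7.3509 - 2.89
= 4.4609 eV

4.4609


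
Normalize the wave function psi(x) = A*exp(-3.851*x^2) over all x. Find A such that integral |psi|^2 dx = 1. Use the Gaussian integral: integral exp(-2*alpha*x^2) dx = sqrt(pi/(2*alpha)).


integral |psi|^2 dx = A^2 * sqrt(pi/(2*alpha)) = 1
A^2 = sqrt(2*alpha/pi)
= sqrt(2 * 3.851 / pi)
= 1.565766
A = sqrt(1.565766)
= 1.2513

1.2513


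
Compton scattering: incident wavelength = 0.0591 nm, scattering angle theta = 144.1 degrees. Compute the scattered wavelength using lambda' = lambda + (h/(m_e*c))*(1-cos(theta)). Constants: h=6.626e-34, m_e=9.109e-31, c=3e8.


Compton wavelength: h/(m_e*c) = 2.4247e-12 m
d_lambda = 2.4247e-12 * (1 - cos(144.1 deg))
= 2.4247e-12 * 1.810042
= 4.3888e-12 m = 0.004389 nm
lambda' = 0.0591 + 0.004389
= 0.063489 nm

0.063489


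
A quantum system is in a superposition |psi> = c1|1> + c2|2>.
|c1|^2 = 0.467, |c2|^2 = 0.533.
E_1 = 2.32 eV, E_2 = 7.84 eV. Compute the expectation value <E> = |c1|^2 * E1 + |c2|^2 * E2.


<E> = |c1|^2 * E1 + |c2|^2 * E2
= 0.467 * 2.32 + 0.533 * 7.84
= 1.0834 + 4.1787
= 5.2622 eV

5.2622


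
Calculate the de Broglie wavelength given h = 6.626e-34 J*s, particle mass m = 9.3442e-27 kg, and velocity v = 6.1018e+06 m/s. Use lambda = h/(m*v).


lambda = h / (m * v)
= 6.626e-34 / (9.3442e-27 * 6.1018e+06)
= 6.626e-34 / 5.7016e-20
= 1.1621e-14 m

1.1621e-14


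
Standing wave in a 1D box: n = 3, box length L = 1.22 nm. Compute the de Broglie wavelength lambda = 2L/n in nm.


lambda = 2L / n
= 2 * 1.22 / 3
= 2.44 / 3
= 0.8133 nm

0.8133


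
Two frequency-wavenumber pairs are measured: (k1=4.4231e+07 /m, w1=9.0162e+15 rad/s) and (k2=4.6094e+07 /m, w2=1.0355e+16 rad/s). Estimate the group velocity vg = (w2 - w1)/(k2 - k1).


vg = (w2 - w1) / (k2 - k1)
= (1.0355e+16 - 9.0162e+15) / (4.6094e+07 - 4.4231e+07)
= 1.3388e+15 / 1.8630e+06
= 7.1863e+08 m/s

7.1863e+08


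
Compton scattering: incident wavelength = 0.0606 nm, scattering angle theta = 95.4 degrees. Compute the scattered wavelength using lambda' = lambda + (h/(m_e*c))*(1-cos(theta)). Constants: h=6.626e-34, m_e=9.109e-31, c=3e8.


Compton wavelength: h/(m_e*c) = 2.4247e-12 m
d_lambda = 2.4247e-12 * (1 - cos(95.4 deg))
= 2.4247e-12 * 1.094108
= 2.6529e-12 m = 0.002653 nm
lambda' = 0.0606 + 0.002653
= 0.063253 nm

0.063253


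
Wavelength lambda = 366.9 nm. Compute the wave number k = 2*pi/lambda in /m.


k = 2 * pi / lambda
= 6.2832 / (366.9e-9)
= 6.2832 / 3.6690e-07
= 1.7125e+07 /m

1.7125e+07


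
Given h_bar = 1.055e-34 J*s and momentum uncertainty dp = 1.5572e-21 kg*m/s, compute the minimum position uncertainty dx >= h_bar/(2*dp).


dx = h_bar / (2 * dp)
= 1.055e-34 / (2 * 1.5572e-21)
= 1.055e-34 / 3.1144e-21
= 3.3875e-14 m

3.3875e-14


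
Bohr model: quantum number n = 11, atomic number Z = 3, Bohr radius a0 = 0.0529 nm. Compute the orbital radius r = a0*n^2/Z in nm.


r = a0 * n^2 / Z
= 0.0529 * 11^2 / 3
= 0.0529 * 121 / 3
= 2.1336 nm

2.1336


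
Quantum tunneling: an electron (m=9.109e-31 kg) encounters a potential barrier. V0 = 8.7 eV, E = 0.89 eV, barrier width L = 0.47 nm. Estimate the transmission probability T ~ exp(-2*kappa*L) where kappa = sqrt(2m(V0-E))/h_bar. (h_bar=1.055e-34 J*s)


V0 - E = 7.81 eV = 1.2512e-18 J
kappa = sqrt(2 * m * (V0-E)) / h_bar
= sqrt(2 * 9.109e-31 * 1.2512e-18) / 1.055e-34
= 1.4310e+10 /m
2*kappa*L = 2 * 1.4310e+10 * 0.47e-9
= 13.4519
T = exp(-13.4519) = 1.438564e-06

1.438564e-06


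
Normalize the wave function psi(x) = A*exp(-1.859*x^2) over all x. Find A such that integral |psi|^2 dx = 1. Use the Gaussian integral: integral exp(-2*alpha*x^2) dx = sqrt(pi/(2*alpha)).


integral |psi|^2 dx = A^2 * sqrt(pi/(2*alpha)) = 1
A^2 = sqrt(2*alpha/pi)
= sqrt(2 * 1.859 / pi)
= 1.087877
A = sqrt(1.087877)
= 1.043

1.043


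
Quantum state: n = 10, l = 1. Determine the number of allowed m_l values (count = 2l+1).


m_l ranges from -l to +l in integer steps
So m_l goes from -1 to +1
Count = 2l + 1 = 2*1 + 1
= 3

3


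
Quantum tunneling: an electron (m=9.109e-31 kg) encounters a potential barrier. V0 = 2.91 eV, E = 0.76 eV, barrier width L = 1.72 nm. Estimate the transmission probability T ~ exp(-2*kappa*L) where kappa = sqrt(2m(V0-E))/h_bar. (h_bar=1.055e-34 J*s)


V0 - E = 2.15 eV = 3.4443e-19 J
kappa = sqrt(2 * m * (V0-E)) / h_bar
= sqrt(2 * 9.109e-31 * 3.4443e-19) / 1.055e-34
= 7.5084e+09 /m
2*kappa*L = 2 * 7.5084e+09 * 1.72e-9
= 25.829
T = exp(-25.829) = 6.062166e-12

6.062166e-12


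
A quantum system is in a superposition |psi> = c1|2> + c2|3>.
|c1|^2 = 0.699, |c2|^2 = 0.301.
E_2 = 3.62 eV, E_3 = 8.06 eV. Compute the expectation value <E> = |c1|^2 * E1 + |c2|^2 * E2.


<E> = |c1|^2 * E1 + |c2|^2 * E2
= 0.699 * 3.62 + 0.301 * 8.06
= 2.5304 + 2.4261
= 4.9564 eV

4.9564


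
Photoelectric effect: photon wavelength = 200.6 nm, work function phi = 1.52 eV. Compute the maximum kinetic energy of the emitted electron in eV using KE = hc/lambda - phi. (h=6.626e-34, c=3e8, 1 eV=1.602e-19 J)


E_photon = hc / lambda
= (6.626e-34)(3e8) / (200.6e-9)
= 9.9093e-19 J
= 6.1856 eV
KE = E_photon - phi
= 6.1856 - 1.52
= 4.6656 eV

4.6656


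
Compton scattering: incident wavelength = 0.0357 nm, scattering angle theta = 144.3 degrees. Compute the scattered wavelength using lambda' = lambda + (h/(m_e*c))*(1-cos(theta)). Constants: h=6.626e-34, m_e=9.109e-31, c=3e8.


Compton wavelength: h/(m_e*c) = 2.4247e-12 m
d_lambda = 2.4247e-12 * (1 - cos(144.3 deg))
= 2.4247e-12 * 1.812084
= 4.3938e-12 m = 0.004394 nm
lambda' = 0.0357 + 0.004394
= 0.040094 nm

0.040094


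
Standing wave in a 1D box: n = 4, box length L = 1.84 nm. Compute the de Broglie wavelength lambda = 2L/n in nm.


lambda = 2L / n
= 2 * 1.84 / 4
= 3.68 / 4
= 0.92 nm

0.92


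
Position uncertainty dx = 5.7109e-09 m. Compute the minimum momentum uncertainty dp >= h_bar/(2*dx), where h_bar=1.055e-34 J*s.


dp = h_bar / (2 * dx)
= 1.055e-34 / (2 * 5.7109e-09)
= 1.055e-34 / 1.1422e-08
= 9.2367e-27 kg*m/s

9.2367e-27


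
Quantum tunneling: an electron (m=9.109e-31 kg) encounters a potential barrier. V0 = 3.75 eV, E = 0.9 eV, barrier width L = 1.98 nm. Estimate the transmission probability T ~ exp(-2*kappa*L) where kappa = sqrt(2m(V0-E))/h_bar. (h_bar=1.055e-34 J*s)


V0 - E = 2.85 eV = 4.5657e-19 J
kappa = sqrt(2 * m * (V0-E)) / h_bar
= sqrt(2 * 9.109e-31 * 4.5657e-19) / 1.055e-34
= 8.6447e+09 /m
2*kappa*L = 2 * 8.6447e+09 * 1.98e-9
= 34.2331
T = exp(-34.2331) = 1.357486e-15

1.357486e-15


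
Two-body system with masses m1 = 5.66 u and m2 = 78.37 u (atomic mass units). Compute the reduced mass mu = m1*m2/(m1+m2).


mu = m1 * m2 / (m1 + m2)
= 5.66 * 78.37 / (5.66 + 78.37)
= 443.5742 / 84.03
= 5.2788 u

5.2788


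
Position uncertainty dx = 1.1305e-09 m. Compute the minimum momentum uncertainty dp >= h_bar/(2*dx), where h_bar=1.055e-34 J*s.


dp = h_bar / (2 * dx)
= 1.055e-34 / (2 * 1.1305e-09)
= 1.055e-34 / 2.2610e-09
= 4.6661e-26 kg*m/s

4.6661e-26


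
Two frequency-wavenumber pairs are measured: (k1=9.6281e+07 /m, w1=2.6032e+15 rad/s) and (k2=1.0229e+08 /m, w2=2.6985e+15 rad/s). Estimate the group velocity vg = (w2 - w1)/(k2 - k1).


vg = (w2 - w1) / (k2 - k1)
= (2.6985e+15 - 2.6032e+15) / (1.0229e+08 - 9.6281e+07)
= 9.5300e+13 / 6.0090e+06
= 1.5860e+07 m/s

1.5860e+07


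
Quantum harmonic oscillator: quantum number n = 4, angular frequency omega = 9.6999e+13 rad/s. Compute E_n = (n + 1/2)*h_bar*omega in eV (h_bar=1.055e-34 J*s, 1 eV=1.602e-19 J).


E = (n + 1/2) * h_bar * omega
= (4 + 0.5) * 1.055e-34 * 9.6999e+13
= 4.5 * 1.0233e-20
= 4.6050e-20 J
= 0.2875 eV

0.2875


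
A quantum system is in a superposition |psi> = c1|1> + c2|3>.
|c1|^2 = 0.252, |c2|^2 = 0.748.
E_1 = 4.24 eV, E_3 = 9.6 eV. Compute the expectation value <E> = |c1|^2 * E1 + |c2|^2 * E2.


<E> = |c1|^2 * E1 + |c2|^2 * E2
= 0.252 * 4.24 + 0.748 * 9.6
= 1.0685 + 7.1808
= 8.2493 eV

8.2493


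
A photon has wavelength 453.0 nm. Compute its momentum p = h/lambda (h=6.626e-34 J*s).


p = h / lambda
= 6.626e-34 / (453.0e-9)
= 6.626e-34 / 4.5300e-07
= 1.4627e-27 kg*m/s

1.4627e-27


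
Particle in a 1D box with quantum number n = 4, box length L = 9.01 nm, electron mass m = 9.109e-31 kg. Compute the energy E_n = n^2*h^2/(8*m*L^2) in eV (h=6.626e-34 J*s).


E = n^2 * h^2 / (8 * m * L^2)
= 4^2 * (6.626e-34)^2 / (8 * 9.109e-31 * (9.01e-9)^2)
= 16 * 4.3904e-67 / (8 * 9.109e-31 * 8.1180e-17)
= 1.1874e-20 J
= 0.0741 eV

0.0741


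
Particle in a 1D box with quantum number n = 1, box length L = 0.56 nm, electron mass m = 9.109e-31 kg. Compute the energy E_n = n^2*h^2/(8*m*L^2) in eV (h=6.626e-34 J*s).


E = n^2 * h^2 / (8 * m * L^2)
= 1^2 * (6.626e-34)^2 / (8 * 9.109e-31 * (0.56e-9)^2)
= 1 * 4.3904e-67 / (8 * 9.109e-31 * 3.1360e-19)
= 1.9212e-19 J
= 1.1992 eV

1.1992


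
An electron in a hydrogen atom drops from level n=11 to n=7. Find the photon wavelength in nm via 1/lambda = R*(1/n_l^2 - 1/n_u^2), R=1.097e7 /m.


1/lambda = R * (1/n_l^2 - 1/n_u^2)
= 1.097e7 * (1/7^2 - 1/11^2)
= 1.097e7 * (0.020408 - 0.008264)
= 1.097e7 * 0.012144
= 1.3322e+05 /m
lambda = 1 / 1.3322e+05 = 7506.5836 nm

7506.5836


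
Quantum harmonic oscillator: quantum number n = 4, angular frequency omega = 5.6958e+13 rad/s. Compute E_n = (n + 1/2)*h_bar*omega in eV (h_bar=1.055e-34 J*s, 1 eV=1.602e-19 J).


E = (n + 1/2) * h_bar * omega
= (4 + 0.5) * 1.055e-34 * 5.6958e+13
= 4.5 * 6.0091e-21
= 2.7041e-20 J
= 0.1688 eV

0.1688


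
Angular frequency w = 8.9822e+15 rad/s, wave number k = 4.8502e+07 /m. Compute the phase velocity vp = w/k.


vp = w / k
= 8.9822e+15 / 4.8502e+07
= 1.8519e+08 m/s

1.8519e+08


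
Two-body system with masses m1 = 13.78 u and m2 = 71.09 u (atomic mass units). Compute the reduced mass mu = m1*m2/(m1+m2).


mu = m1 * m2 / (m1 + m2)
= 13.78 * 71.09 / (13.78 + 71.09)
= 979.6202 / 84.87
= 11.5426 u

11.5426


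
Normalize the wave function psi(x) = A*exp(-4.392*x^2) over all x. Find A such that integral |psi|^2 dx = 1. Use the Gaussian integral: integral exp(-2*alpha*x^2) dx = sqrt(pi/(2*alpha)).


integral |psi|^2 dx = A^2 * sqrt(pi/(2*alpha)) = 1
A^2 = sqrt(2*alpha/pi)
= sqrt(2 * 4.392 / pi)
= 1.672135
A = sqrt(1.672135)
= 1.2931

1.2931


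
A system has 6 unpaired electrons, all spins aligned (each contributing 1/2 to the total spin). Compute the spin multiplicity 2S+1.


Total spin S = N * (1/2) = 6 * 0.5 = 3.0
Spin multiplicity = 2S + 1
= 2 * 3.0 + 1
= 7

7


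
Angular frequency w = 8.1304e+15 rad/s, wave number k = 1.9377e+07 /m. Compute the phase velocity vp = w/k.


vp = w / k
= 8.1304e+15 / 1.9377e+07
= 4.1959e+08 m/s

4.1959e+08


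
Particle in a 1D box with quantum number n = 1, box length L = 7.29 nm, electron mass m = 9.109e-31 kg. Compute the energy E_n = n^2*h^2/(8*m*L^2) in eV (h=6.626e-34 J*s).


E = n^2 * h^2 / (8 * m * L^2)
= 1^2 * (6.626e-34)^2 / (8 * 9.109e-31 * (7.29e-9)^2)
= 1 * 4.3904e-67 / (8 * 9.109e-31 * 5.3144e-17)
= 1.1337e-21 J
= 0.0071 eV

0.0071


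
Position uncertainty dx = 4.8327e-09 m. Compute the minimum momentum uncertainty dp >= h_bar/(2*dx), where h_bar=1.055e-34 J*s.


dp = h_bar / (2 * dx)
= 1.055e-34 / (2 * 4.8327e-09)
= 1.055e-34 / 9.6654e-09
= 1.0915e-26 kg*m/s

1.0915e-26


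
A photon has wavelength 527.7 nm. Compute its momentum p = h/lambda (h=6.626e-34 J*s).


p = h / lambda
= 6.626e-34 / (527.7e-9)
= 6.626e-34 / 5.2770e-07
= 1.2556e-27 kg*m/s

1.2556e-27


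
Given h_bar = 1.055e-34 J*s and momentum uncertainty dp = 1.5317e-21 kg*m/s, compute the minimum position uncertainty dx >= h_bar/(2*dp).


dx = h_bar / (2 * dp)
= 1.055e-34 / (2 * 1.5317e-21)
= 1.055e-34 / 3.0634e-21
= 3.4439e-14 m

3.4439e-14


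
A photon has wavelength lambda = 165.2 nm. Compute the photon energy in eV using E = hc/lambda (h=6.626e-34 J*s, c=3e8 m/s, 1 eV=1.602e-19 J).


E = hc / lambda
= (6.626e-34)(3e8) / (165.2e-9)
= 1.9878e-25 / 1.6520e-07
= 1.2033e-18 J
Converting to eV: 1.2033e-18 / 1.602e-19
= 7.511 eV

7.511


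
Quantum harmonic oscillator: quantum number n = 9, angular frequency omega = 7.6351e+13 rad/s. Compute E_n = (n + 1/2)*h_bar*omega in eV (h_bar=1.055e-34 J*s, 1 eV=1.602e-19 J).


E = (n + 1/2) * h_bar * omega
= (9 + 0.5) * 1.055e-34 * 7.6351e+13
= 9.5 * 8.0550e-21
= 7.6523e-20 J
= 0.4777 eV

0.4777


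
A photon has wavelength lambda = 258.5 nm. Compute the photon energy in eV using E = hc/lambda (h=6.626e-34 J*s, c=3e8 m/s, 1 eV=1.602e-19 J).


E = hc / lambda
= (6.626e-34)(3e8) / (258.5e-9)
= 1.9878e-25 / 2.5850e-07
= 7.6897e-19 J
Converting to eV: 7.6897e-19 / 1.602e-19
= 4.8001 eV

4.8001


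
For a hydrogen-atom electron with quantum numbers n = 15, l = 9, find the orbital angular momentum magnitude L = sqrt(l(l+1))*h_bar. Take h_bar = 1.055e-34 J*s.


L = sqrt(l*(l+1)) * h_bar
= sqrt(9 * 10) * 1.055e-34
= sqrt(90) * 1.055e-34
= 9.4868 * 1.055e-34
= 1.0009e-33 J*s

1.0009e-33


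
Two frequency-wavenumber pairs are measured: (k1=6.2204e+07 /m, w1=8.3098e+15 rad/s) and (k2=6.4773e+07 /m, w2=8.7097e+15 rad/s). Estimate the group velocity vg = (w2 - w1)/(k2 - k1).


vg = (w2 - w1) / (k2 - k1)
= (8.7097e+15 - 8.3098e+15) / (6.4773e+07 - 6.2204e+07)
= 3.9990e+14 / 2.5690e+06
= 1.5566e+08 m/s

1.5566e+08


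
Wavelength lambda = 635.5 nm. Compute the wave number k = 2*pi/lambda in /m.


k = 2 * pi / lambda
= 6.2832 / (635.5e-9)
= 6.2832 / 6.3550e-07
= 9.8870e+06 /m

9.8870e+06


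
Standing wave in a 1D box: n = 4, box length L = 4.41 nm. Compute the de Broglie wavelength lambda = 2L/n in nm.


lambda = 2L / n
= 2 * 4.41 / 4
= 8.82 / 4
= 2.205 nm

2.205


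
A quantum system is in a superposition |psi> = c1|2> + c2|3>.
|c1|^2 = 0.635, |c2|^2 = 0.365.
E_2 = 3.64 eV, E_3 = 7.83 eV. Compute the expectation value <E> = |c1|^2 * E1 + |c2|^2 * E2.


<E> = |c1|^2 * E1 + |c2|^2 * E2
= 0.635 * 3.64 + 0.365 * 7.83
= 2.3114 + 2.8579
= 5.1693 eV

5.1693


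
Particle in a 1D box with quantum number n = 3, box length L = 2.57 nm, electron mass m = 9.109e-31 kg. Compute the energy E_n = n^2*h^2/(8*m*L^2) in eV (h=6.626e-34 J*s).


E = n^2 * h^2 / (8 * m * L^2)
= 3^2 * (6.626e-34)^2 / (8 * 9.109e-31 * (2.57e-9)^2)
= 9 * 4.3904e-67 / (8 * 9.109e-31 * 6.6049e-18)
= 8.2095e-20 J
= 0.5125 eV

0.5125


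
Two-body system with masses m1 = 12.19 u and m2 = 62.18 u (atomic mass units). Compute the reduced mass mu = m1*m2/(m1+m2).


mu = m1 * m2 / (m1 + m2)
= 12.19 * 62.18 / (12.19 + 62.18)
= 757.9742 / 74.37
= 10.1919 u

10.1919


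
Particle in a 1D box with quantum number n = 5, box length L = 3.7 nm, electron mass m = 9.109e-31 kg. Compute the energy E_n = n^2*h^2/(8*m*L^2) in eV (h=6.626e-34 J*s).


E = n^2 * h^2 / (8 * m * L^2)
= 5^2 * (6.626e-34)^2 / (8 * 9.109e-31 * (3.7e-9)^2)
= 25 * 4.3904e-67 / (8 * 9.109e-31 * 1.3690e-17)
= 1.1002e-19 J
= 0.6868 eV

0.6868


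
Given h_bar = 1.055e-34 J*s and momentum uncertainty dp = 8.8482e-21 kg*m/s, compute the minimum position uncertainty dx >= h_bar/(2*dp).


dx = h_bar / (2 * dp)
= 1.055e-34 / (2 * 8.8482e-21)
= 1.055e-34 / 1.7696e-20
= 5.9617e-15 m

5.9617e-15


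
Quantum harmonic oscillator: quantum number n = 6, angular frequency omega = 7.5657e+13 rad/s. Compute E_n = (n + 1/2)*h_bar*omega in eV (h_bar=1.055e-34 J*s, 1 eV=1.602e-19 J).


E = (n + 1/2) * h_bar * omega
= (6 + 0.5) * 1.055e-34 * 7.5657e+13
= 6.5 * 7.9818e-21
= 5.1882e-20 J
= 0.3239 eV

0.3239


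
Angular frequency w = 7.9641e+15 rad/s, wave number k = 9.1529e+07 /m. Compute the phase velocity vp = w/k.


vp = w / k
= 7.9641e+15 / 9.1529e+07
= 8.7012e+07 m/s

8.7012e+07


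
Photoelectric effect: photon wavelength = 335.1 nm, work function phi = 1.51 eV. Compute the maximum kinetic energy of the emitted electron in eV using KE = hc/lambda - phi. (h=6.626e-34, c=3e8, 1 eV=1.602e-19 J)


E_photon = hc / lambda
= (6.626e-34)(3e8) / (335.1e-9)
= 5.9320e-19 J
= 3.7028 eV
KE = E_photon - phi
= 3.7028 - 1.51
= 2.1928 eV

2.1928


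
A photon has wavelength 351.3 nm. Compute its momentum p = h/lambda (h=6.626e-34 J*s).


p = h / lambda
= 6.626e-34 / (351.3e-9)
= 6.626e-34 / 3.5130e-07
= 1.8861e-27 kg*m/s

1.8861e-27


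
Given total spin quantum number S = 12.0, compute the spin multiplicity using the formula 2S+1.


Spin multiplicity = 2S + 1
= 2 * 12.0 + 1
= 24.0 + 1
= 25

25


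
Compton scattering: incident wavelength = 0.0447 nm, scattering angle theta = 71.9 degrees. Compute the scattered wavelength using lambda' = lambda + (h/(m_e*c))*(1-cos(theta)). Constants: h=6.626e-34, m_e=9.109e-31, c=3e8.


Compton wavelength: h/(m_e*c) = 2.4247e-12 m
d_lambda = 2.4247e-12 * (1 - cos(71.9 deg))
= 2.4247e-12 * 0.689324
= 1.6714e-12 m = 0.001671 nm
lambda' = 0.0447 + 0.001671
= 0.046371 nm

0.046371


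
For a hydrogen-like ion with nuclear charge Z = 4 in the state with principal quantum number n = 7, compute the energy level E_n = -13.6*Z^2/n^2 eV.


E_n = -13.6 * Z^2 / n^2
= -13.6 * 4^2 / 7^2
= -13.6 * 16 / 49
= -4.4408 eV

-4.4408


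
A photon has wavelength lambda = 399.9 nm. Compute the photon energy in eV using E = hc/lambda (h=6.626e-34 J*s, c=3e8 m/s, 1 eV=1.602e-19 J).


E = hc / lambda
= (6.626e-34)(3e8) / (399.9e-9)
= 1.9878e-25 / 3.9990e-07
= 4.9707e-19 J
Converting to eV: 4.9707e-19 / 1.602e-19
= 3.1028 eV

3.1028


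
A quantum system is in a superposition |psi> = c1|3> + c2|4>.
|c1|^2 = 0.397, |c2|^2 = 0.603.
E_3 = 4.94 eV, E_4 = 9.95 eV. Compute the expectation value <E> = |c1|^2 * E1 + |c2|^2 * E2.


<E> = |c1|^2 * E1 + |c2|^2 * E2
= 0.397 * 4.94 + 0.603 * 9.95
= 1.9612 + 5.9998
= 7.961 eV

7.961


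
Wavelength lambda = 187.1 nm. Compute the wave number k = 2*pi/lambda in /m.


k = 2 * pi / lambda
= 6.2832 / (187.1e-9)
= 6.2832 / 1.8710e-07
= 3.3582e+07 /m

3.3582e+07


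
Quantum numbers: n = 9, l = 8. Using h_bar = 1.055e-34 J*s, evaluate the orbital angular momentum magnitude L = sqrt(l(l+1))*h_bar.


L = sqrt(l*(l+1)) * h_bar
= sqrt(8 * 9) * 1.055e-34
= sqrt(72) * 1.055e-34
= 8.4853 * 1.055e-34
= 8.9520e-34 J*s

8.9520e-34


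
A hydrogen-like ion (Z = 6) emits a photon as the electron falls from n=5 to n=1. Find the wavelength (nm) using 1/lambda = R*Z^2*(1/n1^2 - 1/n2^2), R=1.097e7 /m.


1/lambda = R * Z^2 * (1/n1^2 - 1/n2^2)
= 1.097e7 * 6^2 * (1/1^2 - 1/5^2)
= 1.097e7 * 36 * (1.0 - 0.04)
= 3.7912e+08 /m
lambda = 1 / 3.7912e+08
= 2.6377 nm

2.6377


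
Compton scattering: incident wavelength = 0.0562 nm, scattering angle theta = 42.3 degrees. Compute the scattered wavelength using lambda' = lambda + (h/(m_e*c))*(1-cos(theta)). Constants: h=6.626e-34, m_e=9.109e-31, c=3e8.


Compton wavelength: h/(m_e*c) = 2.4247e-12 m
d_lambda = 2.4247e-12 * (1 - cos(42.3 deg))
= 2.4247e-12 * 0.260369
= 6.3132e-13 m = 0.000631 nm
lambda' = 0.0562 + 0.000631
= 0.056831 nm

0.056831


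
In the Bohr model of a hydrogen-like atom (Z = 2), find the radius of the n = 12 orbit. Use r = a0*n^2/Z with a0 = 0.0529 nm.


r = a0 * n^2 / Z
= 0.0529 * 12^2 / 2
= 0.0529 * 144 / 2
= 3.8088 nm

3.8088


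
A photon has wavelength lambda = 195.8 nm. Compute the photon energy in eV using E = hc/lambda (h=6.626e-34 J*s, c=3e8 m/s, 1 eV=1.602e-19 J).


E = hc / lambda
= (6.626e-34)(3e8) / (195.8e-9)
= 1.9878e-25 / 1.9580e-07
= 1.0152e-18 J
Converting to eV: 1.0152e-18 / 1.602e-19
= 6.3372 eV

6.3372


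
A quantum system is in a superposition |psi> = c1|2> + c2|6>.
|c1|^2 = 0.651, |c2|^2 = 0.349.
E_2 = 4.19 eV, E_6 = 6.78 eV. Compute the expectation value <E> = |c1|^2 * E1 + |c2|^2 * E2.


<E> = |c1|^2 * E1 + |c2|^2 * E2
= 0.651 * 4.19 + 0.349 * 6.78
= 2.7277 + 2.3662
= 5.0939 eV

5.0939


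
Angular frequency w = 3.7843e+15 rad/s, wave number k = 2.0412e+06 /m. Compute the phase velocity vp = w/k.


vp = w / k
= 3.7843e+15 / 2.0412e+06
= 1.8540e+09 m/s

1.8540e+09


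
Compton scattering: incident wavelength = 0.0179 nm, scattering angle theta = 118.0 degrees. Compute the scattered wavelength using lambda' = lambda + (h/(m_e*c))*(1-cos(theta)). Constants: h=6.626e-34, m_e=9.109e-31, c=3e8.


Compton wavelength: h/(m_e*c) = 2.4247e-12 m
d_lambda = 2.4247e-12 * (1 - cos(118.0 deg))
= 2.4247e-12 * 1.469472
= 3.5630e-12 m = 0.003563 nm
lambda' = 0.0179 + 0.003563
= 0.021463 nm

0.021463


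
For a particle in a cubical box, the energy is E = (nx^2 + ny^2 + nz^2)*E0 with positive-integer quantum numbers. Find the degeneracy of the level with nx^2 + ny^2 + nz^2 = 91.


Enumerate all (nx, ny, nz) with nx^2 + ny^2 + nz^2 = 91:
(1,3,9)
(1,9,3)
(3,1,9)
(3,9,1)
(9,1,3)
(9,3,1)
Total degeneracy = 6

6


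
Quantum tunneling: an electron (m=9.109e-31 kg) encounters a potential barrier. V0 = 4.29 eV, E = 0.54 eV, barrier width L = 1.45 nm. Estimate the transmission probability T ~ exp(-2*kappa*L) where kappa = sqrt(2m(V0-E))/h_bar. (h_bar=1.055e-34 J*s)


V0 - E = 3.75 eV = 6.0075e-19 J
kappa = sqrt(2 * m * (V0-E)) / h_bar
= sqrt(2 * 9.109e-31 * 6.0075e-19) / 1.055e-34
= 9.9162e+09 /m
2*kappa*L = 2 * 9.9162e+09 * 1.45e-9
= 28.7569
T = exp(-28.7569) = 3.243520e-13

3.243520e-13


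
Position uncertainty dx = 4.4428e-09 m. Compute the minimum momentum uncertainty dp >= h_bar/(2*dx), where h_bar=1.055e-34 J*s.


dp = h_bar / (2 * dx)
= 1.055e-34 / (2 * 4.4428e-09)
= 1.055e-34 / 8.8856e-09
= 1.1873e-26 kg*m/s

1.1873e-26


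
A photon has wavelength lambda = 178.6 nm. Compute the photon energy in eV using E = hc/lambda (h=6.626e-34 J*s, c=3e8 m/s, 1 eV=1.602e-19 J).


E = hc / lambda
= (6.626e-34)(3e8) / (178.6e-9)
= 1.9878e-25 / 1.7860e-07
= 1.1130e-18 J
Converting to eV: 1.1130e-18 / 1.602e-19
= 6.9475 eV

6.9475


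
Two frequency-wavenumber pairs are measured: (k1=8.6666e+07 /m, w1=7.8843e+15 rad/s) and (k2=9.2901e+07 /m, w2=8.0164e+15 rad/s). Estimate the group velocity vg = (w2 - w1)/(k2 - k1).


vg = (w2 - w1) / (k2 - k1)
= (8.0164e+15 - 7.8843e+15) / (9.2901e+07 - 8.6666e+07)
= 1.3210e+14 / 6.2350e+06
= 2.1187e+07 m/s

2.1187e+07


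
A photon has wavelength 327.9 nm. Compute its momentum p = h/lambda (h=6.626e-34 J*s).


p = h / lambda
= 6.626e-34 / (327.9e-9)
= 6.626e-34 / 3.2790e-07
= 2.0207e-27 kg*m/s

2.0207e-27


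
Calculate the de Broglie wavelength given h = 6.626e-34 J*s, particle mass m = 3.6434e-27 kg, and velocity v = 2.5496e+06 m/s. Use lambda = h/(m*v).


lambda = h / (m * v)
= 6.626e-34 / (3.6434e-27 * 2.5496e+06)
= 6.626e-34 / 9.2892e-21
= 7.1330e-14 m

7.1330e-14


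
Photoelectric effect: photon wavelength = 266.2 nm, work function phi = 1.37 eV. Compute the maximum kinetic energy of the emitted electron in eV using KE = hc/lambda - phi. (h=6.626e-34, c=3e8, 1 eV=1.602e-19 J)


E_photon = hc / lambda
= (6.626e-34)(3e8) / (266.2e-9)
= 7.4673e-19 J
= 4.6612 eV
KE = E_photon - phi
= 4.6612 - 1.37
= 3.2912 eV

3.2912


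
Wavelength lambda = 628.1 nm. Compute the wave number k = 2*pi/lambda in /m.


k = 2 * pi / lambda
= 6.2832 / (628.1e-9)
= 6.2832 / 6.2810e-07
= 1.0003e+07 /m

1.0003e+07


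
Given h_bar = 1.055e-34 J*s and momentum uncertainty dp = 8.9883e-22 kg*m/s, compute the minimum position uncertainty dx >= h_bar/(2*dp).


dx = h_bar / (2 * dp)
= 1.055e-34 / (2 * 8.9883e-22)
= 1.055e-34 / 1.7977e-21
= 5.8687e-14 m

5.8687e-14


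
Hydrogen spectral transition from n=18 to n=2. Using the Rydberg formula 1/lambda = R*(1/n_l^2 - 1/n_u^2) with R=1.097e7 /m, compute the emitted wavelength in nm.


1/lambda = R * (1/n_l^2 - 1/n_u^2)
= 1.097e7 * (1/2^2 - 1/18^2)
= 1.097e7 * (0.25 - 0.003086)
= 1.097e7 * 0.246914
= 2.7086e+06 /m
lambda = 1 / 2.7086e+06 = 369.1887 nm

369.1887


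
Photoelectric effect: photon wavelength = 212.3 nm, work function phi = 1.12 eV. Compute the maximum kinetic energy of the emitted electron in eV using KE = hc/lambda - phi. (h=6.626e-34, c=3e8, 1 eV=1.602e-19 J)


E_photon = hc / lambda
= (6.626e-34)(3e8) / (212.3e-9)
= 9.3632e-19 J
= 5.8447 eV
KE = E_photon - phi
= 5.8447 - 1.12
= 4.7247 eV

4.7247


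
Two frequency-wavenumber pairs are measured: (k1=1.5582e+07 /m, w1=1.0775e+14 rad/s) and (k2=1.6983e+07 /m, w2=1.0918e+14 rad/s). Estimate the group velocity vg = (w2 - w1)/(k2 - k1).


vg = (w2 - w1) / (k2 - k1)
= (1.0918e+14 - 1.0775e+14) / (1.6983e+07 - 1.5582e+07)
= 1.4300e+12 / 1.4010e+06
= 1.0207e+06 m/s

1.0207e+06


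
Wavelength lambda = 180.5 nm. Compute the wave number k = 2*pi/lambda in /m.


k = 2 * pi / lambda
= 6.2832 / (180.5e-9)
= 6.2832 / 1.8050e-07
= 3.4810e+07 /m

3.4810e+07


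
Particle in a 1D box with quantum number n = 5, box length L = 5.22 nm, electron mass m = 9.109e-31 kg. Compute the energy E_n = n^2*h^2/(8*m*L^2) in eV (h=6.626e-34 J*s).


E = n^2 * h^2 / (8 * m * L^2)
= 5^2 * (6.626e-34)^2 / (8 * 9.109e-31 * (5.22e-9)^2)
= 25 * 4.3904e-67 / (8 * 9.109e-31 * 2.7248e-17)
= 5.5277e-20 J
= 0.345 eV

0.345


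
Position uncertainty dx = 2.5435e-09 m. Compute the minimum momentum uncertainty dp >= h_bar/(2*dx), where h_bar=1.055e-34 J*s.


dp = h_bar / (2 * dx)
= 1.055e-34 / (2 * 2.5435e-09)
= 1.055e-34 / 5.0870e-09
= 2.0739e-26 kg*m/s

2.0739e-26


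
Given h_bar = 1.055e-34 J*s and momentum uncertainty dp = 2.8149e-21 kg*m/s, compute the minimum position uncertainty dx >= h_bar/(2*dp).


dx = h_bar / (2 * dp)
= 1.055e-34 / (2 * 2.8149e-21)
= 1.055e-34 / 5.6298e-21
= 1.8740e-14 m

1.8740e-14


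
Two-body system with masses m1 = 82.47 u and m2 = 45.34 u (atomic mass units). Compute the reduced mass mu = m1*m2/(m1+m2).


mu = m1 * m2 / (m1 + m2)
= 82.47 * 45.34 / (82.47 + 45.34)
= 3739.1898 / 127.81
= 29.2558 u

29.2558


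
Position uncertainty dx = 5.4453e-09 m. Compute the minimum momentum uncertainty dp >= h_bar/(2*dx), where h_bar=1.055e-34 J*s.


dp = h_bar / (2 * dx)
= 1.055e-34 / (2 * 5.4453e-09)
= 1.055e-34 / 1.0891e-08
= 9.6873e-27 kg*m/s

9.6873e-27


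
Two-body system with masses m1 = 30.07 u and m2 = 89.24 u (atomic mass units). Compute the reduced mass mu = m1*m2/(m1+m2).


mu = m1 * m2 / (m1 + m2)
= 30.07 * 89.24 / (30.07 + 89.24)
= 2683.4468 / 119.31
= 22.4914 u

22.4914


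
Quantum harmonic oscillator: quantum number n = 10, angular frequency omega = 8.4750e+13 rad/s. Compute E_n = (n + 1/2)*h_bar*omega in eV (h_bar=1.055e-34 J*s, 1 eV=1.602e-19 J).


E = (n + 1/2) * h_bar * omega
= (10 + 0.5) * 1.055e-34 * 8.4750e+13
= 10.5 * 8.9411e-21
= 9.3882e-20 J
= 0.586 eV

0.586


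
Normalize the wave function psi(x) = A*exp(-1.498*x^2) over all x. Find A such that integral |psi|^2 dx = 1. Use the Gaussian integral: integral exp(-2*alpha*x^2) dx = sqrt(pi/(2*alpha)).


integral |psi|^2 dx = A^2 * sqrt(pi/(2*alpha)) = 1
A^2 = sqrt(2*alpha/pi)
= sqrt(2 * 1.498 / pi)
= 0.976553
A = sqrt(0.976553)
= 0.9882

0.9882


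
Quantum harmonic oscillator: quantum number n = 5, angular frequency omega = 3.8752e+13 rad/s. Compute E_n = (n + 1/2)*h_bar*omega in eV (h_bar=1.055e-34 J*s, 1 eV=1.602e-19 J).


E = (n + 1/2) * h_bar * omega
= (5 + 0.5) * 1.055e-34 * 3.8752e+13
= 5.5 * 4.0883e-21
= 2.2486e-20 J
= 0.1404 eV

0.1404


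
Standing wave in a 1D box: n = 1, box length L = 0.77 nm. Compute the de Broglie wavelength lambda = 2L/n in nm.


lambda = 2L / n
= 2 * 0.77 / 1
= 1.54 / 1
= 1.54 nm

1.54


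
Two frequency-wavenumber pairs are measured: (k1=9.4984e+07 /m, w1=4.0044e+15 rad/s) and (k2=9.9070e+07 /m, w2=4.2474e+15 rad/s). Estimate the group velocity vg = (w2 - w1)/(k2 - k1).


vg = (w2 - w1) / (k2 - k1)
= (4.2474e+15 - 4.0044e+15) / (9.9070e+07 - 9.4984e+07)
= 2.4300e+14 / 4.0860e+06
= 5.9471e+07 m/s

5.9471e+07


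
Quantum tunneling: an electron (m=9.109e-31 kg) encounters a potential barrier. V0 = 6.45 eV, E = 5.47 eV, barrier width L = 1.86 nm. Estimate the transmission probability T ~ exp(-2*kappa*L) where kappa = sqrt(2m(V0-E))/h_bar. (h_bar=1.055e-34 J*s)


V0 - E = 0.98 eV = 1.5700e-19 J
kappa = sqrt(2 * m * (V0-E)) / h_bar
= sqrt(2 * 9.109e-31 * 1.5700e-19) / 1.055e-34
= 5.0692e+09 /m
2*kappa*L = 2 * 5.0692e+09 * 1.86e-9
= 18.8575
T = exp(-18.8575) = 6.460600e-09

6.460600e-09


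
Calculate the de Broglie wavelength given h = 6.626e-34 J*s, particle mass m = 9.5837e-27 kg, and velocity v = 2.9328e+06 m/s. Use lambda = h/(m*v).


lambda = h / (m * v)
= 6.626e-34 / (9.5837e-27 * 2.9328e+06)
= 6.626e-34 / 2.8107e-20
= 2.3574e-14 m

2.3574e-14


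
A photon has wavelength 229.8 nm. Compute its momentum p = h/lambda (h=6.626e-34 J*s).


p = h / lambda
= 6.626e-34 / (229.8e-9)
= 6.626e-34 / 2.2980e-07
= 2.8834e-27 kg*m/s

2.8834e-27


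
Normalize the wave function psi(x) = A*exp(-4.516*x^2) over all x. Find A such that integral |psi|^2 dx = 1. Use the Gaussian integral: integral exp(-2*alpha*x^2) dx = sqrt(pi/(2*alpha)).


integral |psi|^2 dx = A^2 * sqrt(pi/(2*alpha)) = 1
A^2 = sqrt(2*alpha/pi)
= sqrt(2 * 4.516 / pi)
= 1.695575
A = sqrt(1.695575)
= 1.3021

1.3021


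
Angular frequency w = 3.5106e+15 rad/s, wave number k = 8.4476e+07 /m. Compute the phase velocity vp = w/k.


vp = w / k
= 3.5106e+15 / 8.4476e+07
= 4.1557e+07 m/s

4.1557e+07


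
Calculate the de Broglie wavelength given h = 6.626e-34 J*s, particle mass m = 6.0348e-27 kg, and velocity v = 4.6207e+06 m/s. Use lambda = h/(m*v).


lambda = h / (m * v)
= 6.626e-34 / (6.0348e-27 * 4.6207e+06)
= 6.626e-34 / 2.7885e-20
= 2.3762e-14 m

2.3762e-14


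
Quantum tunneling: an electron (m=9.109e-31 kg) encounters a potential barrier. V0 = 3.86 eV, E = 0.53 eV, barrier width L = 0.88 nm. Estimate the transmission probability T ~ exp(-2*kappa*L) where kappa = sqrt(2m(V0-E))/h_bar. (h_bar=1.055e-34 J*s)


V0 - E = 3.33 eV = 5.3347e-19 J
kappa = sqrt(2 * m * (V0-E)) / h_bar
= sqrt(2 * 9.109e-31 * 5.3347e-19) / 1.055e-34
= 9.3444e+09 /m
2*kappa*L = 2 * 9.3444e+09 * 0.88e-9
= 16.4461
T = exp(-16.4461) = 7.203325e-08

7.203325e-08


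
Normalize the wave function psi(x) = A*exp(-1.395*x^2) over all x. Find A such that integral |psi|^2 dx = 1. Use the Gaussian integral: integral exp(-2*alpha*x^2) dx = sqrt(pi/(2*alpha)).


integral |psi|^2 dx = A^2 * sqrt(pi/(2*alpha)) = 1
A^2 = sqrt(2*alpha/pi)
= sqrt(2 * 1.395 / pi)
= 0.942382
A = sqrt(0.942382)
= 0.9708

0.9708


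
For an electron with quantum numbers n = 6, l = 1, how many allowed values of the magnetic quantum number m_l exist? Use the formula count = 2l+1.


m_l ranges from -l to +l in integer steps
So m_l goes from -1 to +1
Count = 2l + 1 = 2*1 + 1
= 3

3


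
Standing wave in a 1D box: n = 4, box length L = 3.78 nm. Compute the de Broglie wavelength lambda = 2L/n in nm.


lambda = 2L / n
= 2 * 3.78 / 4
= 7.56 / 4
= 1.89 nm

1.89


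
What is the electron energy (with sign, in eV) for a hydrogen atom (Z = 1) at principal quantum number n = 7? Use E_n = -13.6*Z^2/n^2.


E_n = -13.6 * Z^2 / n^2
= -13.6 * 1^2 / 7^2
= -13.6 * 1 / 49
= -0.2776 eV

-0.2776


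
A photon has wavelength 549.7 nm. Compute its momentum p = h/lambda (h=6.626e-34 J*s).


p = h / lambda
= 6.626e-34 / (549.7e-9)
= 6.626e-34 / 5.4970e-07
= 1.2054e-27 kg*m/s

1.2054e-27


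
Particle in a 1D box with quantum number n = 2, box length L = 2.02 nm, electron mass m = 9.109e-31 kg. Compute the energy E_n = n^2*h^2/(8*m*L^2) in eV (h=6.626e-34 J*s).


E = n^2 * h^2 / (8 * m * L^2)
= 2^2 * (6.626e-34)^2 / (8 * 9.109e-31 * (2.02e-9)^2)
= 4 * 4.3904e-67 / (8 * 9.109e-31 * 4.0804e-18)
= 5.9061e-20 J
= 0.3687 eV

0.3687


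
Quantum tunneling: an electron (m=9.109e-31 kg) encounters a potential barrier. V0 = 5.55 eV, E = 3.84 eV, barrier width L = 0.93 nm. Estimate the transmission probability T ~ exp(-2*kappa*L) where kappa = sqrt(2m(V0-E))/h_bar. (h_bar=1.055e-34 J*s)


V0 - E = 1.71 eV = 2.7394e-19 J
kappa = sqrt(2 * m * (V0-E)) / h_bar
= sqrt(2 * 9.109e-31 * 2.7394e-19) / 1.055e-34
= 6.6962e+09 /m
2*kappa*L = 2 * 6.6962e+09 * 0.93e-9
= 12.4549
T = exp(-12.4549) = 3.898584e-06

3.898584e-06


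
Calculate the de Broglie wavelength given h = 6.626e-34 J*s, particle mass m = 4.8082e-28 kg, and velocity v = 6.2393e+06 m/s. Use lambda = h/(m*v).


lambda = h / (m * v)
= 6.626e-34 / (4.8082e-28 * 6.2393e+06)
= 6.626e-34 / 3.0000e-21
= 2.2087e-13 m

2.2087e-13
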